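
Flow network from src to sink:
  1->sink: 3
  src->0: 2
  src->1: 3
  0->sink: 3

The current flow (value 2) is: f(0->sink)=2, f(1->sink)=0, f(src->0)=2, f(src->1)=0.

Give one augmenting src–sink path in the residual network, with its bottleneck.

Residual along src->1->sink: src->1: 3, 1->sink: 3.
Bottleneck = min = 3.

src->1->sink, bottleneck 3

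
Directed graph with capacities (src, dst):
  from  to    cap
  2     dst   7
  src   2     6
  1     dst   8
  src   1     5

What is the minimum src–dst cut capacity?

11

Max flow = 11 (via 2 augmenting paths).
In the residual at optimum, the set reachable from src is {src}.
Cut edges: src->2 (cap 6), src->1 (cap 5). Sum = 11.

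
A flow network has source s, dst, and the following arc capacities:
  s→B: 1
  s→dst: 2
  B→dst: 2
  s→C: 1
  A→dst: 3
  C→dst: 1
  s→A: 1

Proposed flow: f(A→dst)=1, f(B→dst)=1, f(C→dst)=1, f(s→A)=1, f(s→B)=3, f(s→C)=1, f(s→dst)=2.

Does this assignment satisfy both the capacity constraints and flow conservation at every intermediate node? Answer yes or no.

Capacity violated on s→B: flow 3 > capacity 1.

No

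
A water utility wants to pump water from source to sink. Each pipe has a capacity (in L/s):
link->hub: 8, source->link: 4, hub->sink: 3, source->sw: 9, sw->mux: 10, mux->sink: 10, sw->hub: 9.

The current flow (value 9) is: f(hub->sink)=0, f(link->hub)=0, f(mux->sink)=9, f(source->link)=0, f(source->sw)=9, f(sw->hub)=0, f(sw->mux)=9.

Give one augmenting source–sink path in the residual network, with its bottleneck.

Residual along source->link->hub->sink: source->link: 4, link->hub: 8, hub->sink: 3.
Bottleneck = min = 3.

source->link->hub->sink, bottleneck 3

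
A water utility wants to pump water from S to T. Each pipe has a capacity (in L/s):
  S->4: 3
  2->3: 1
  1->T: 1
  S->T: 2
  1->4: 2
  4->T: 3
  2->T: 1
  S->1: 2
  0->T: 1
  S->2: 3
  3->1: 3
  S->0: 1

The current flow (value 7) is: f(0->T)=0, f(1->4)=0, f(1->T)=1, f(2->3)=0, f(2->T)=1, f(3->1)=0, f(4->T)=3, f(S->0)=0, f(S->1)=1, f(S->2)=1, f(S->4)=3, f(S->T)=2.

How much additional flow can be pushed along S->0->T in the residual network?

Residual capacities along the path: S->0: 1, 0->T: 1.
Minimum is 1.

1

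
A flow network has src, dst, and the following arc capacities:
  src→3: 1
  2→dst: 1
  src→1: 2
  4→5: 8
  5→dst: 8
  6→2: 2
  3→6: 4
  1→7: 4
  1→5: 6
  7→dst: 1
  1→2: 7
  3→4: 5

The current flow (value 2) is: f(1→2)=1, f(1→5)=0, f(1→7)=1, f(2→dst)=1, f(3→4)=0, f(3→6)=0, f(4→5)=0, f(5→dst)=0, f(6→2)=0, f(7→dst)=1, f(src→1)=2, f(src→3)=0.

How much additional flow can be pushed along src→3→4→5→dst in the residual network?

1

Residual capacities along the path: src→3: 1, 3→4: 5, 4→5: 8, 5→dst: 8.
Minimum is 1.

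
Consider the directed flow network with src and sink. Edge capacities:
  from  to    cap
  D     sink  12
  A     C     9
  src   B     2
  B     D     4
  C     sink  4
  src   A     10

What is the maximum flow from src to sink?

Augment src->B->D->sink: bottleneck 2. Total 2.
Augment src->A->C->sink: bottleneck 4. Total 6.
No augmenting path remains in the residual graph.

6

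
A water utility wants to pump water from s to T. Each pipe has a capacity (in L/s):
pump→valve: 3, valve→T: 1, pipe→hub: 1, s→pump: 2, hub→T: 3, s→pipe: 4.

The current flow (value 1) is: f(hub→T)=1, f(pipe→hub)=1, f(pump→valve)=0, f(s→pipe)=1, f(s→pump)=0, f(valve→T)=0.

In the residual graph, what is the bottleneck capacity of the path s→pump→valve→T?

1

Residual capacities along the path: s→pump: 2, pump→valve: 3, valve→T: 1.
Minimum is 1.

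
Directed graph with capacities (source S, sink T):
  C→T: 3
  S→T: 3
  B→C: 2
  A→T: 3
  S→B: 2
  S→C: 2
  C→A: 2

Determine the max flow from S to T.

Augment S→T: bottleneck 3. Total 3.
Augment S→C→T: bottleneck 2. Total 5.
Augment S→B→C→T: bottleneck 1. Total 6.
Augment S→B→C→A→T: bottleneck 1. Total 7.
No augmenting path remains in the residual graph.

7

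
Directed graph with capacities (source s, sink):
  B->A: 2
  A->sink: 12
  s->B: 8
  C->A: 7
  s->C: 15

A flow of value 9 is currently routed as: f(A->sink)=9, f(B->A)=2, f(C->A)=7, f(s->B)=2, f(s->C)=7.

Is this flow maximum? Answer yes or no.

Residual reachable from s: {B, C, s}; sink is not reachable.
Saturated cut: B->A, C->A with total capacity 9 = current flow value. Flow is maximum.

Yes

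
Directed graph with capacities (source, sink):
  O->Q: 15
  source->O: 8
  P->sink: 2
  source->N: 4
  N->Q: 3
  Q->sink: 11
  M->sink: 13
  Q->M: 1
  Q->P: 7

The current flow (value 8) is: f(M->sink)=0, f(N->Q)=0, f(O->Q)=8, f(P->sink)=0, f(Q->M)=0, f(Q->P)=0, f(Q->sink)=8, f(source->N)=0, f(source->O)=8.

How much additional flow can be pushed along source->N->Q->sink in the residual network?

3

Residual capacities along the path: source->N: 4, N->Q: 3, Q->sink: 3.
Minimum is 3.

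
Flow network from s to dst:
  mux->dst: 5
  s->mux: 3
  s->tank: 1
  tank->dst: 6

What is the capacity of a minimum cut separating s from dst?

Max flow = 4 (via 2 augmenting paths).
In the residual at optimum, the set reachable from s is {s}.
Cut edges: s->mux (cap 3), s->tank (cap 1). Sum = 4.

4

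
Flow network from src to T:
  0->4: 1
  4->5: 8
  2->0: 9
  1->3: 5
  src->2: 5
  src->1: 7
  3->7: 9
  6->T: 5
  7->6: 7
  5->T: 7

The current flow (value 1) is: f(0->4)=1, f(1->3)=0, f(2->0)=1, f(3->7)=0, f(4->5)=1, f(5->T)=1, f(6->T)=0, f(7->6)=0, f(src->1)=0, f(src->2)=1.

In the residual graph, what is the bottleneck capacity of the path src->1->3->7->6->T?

5

Residual capacities along the path: src->1: 7, 1->3: 5, 3->7: 9, 7->6: 7, 6->T: 5.
Minimum is 5.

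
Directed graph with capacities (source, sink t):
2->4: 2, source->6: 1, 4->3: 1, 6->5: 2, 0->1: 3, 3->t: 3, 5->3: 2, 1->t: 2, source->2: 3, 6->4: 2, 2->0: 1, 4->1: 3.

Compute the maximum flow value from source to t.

4

Augment source->6->5->3->t: bottleneck 1. Total 1.
Augment source->2->4->3->t: bottleneck 1. Total 2.
Augment source->2->4->1->t: bottleneck 1. Total 3.
Augment source->2->0->1->t: bottleneck 1. Total 4.
No augmenting path remains in the residual graph.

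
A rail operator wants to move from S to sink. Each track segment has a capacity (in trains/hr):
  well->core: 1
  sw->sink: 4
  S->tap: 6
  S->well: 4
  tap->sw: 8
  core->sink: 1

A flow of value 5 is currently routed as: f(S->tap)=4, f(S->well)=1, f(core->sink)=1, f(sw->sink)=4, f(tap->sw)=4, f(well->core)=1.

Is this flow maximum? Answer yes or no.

Yes

Residual reachable from S: {S, sw, tap, well}; sink is not reachable.
Saturated cut: well->core, sw->sink with total capacity 5 = current flow value. Flow is maximum.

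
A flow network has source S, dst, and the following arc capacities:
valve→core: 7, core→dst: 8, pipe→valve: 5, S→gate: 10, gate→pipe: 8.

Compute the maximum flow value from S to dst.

Augment S→gate→pipe→valve→core→dst: bottleneck 5. Total 5.
No augmenting path remains in the residual graph.

5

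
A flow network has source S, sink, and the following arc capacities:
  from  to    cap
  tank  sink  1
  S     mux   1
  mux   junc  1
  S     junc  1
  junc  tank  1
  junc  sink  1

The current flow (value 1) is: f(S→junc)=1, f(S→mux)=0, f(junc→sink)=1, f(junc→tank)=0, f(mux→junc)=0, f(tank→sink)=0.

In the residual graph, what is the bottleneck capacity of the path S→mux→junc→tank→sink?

Residual capacities along the path: S→mux: 1, mux→junc: 1, junc→tank: 1, tank→sink: 1.
Minimum is 1.

1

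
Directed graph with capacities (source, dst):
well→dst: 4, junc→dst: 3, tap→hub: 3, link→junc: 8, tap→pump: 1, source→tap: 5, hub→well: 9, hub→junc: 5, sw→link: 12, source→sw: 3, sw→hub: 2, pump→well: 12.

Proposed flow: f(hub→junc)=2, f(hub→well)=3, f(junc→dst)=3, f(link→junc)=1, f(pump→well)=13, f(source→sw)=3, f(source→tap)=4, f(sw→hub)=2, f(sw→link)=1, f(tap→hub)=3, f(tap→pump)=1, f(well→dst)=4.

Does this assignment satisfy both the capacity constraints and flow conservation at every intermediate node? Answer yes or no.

No

Capacity violated on pump→well: flow 13 > capacity 12.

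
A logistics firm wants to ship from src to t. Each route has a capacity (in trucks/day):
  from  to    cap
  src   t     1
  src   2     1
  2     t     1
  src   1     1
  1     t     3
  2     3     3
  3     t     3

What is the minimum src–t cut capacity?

3

Max flow = 3 (via 3 augmenting paths).
In the residual at optimum, the set reachable from src is {src}.
Cut edges: src->2 (cap 1), src->1 (cap 1), src->t (cap 1). Sum = 3.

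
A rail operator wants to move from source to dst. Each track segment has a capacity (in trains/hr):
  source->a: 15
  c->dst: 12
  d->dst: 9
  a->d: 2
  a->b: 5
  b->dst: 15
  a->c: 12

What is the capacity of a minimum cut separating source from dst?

Max flow = 15 (via 3 augmenting paths).
In the residual at optimum, the set reachable from source is {source}.
Cut edges: source->a (cap 15). Sum = 15.

15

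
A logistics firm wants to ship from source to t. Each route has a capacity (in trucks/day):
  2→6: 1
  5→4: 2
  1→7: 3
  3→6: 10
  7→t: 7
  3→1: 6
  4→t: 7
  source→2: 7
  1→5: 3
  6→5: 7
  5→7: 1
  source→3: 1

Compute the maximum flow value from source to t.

2

Augment source→3→1→7→t: bottleneck 1. Total 1.
Augment source→2→6→5→4→t: bottleneck 1. Total 2.
No augmenting path remains in the residual graph.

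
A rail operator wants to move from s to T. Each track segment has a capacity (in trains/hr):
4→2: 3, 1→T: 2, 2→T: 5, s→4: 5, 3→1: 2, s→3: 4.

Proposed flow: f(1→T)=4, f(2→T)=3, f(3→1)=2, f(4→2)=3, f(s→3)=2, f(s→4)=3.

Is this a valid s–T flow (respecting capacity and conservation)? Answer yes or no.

No

Capacity violated on 1→T: flow 4 > capacity 2.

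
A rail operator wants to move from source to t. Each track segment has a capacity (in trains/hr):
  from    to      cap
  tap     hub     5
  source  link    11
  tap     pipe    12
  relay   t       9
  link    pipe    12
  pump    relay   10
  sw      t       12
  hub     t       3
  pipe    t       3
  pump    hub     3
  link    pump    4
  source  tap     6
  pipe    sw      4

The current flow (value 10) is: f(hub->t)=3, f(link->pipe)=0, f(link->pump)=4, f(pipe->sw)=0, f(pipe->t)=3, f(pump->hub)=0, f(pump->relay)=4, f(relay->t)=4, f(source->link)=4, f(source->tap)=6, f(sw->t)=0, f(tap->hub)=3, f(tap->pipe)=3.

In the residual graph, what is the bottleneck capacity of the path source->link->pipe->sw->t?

4

Residual capacities along the path: source->link: 7, link->pipe: 12, pipe->sw: 4, sw->t: 12.
Minimum is 4.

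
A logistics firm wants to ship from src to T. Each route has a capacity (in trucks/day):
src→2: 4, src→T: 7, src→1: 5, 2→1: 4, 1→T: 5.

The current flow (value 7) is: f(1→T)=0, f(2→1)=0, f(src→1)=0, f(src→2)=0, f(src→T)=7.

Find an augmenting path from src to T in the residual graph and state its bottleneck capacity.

Residual along src→1→T: src→1: 5, 1→T: 5.
Bottleneck = min = 5.

src→1→T, bottleneck 5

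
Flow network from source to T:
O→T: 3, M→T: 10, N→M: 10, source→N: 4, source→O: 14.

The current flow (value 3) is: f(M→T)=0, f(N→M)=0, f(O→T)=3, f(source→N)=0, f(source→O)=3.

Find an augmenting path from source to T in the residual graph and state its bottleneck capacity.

source→N→M→T, bottleneck 4

Residual along source→N→M→T: source→N: 4, N→M: 10, M→T: 10.
Bottleneck = min = 4.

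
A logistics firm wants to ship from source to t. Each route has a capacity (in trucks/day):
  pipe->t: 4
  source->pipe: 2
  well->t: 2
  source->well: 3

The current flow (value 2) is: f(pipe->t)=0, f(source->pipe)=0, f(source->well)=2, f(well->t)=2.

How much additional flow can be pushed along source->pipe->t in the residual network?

2

Residual capacities along the path: source->pipe: 2, pipe->t: 4.
Minimum is 2.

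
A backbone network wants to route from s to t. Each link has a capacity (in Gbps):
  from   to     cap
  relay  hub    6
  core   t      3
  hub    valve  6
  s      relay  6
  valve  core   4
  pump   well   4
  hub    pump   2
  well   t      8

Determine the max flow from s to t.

5

Augment s->relay->hub->pump->well->t: bottleneck 2. Total 2.
Augment s->relay->hub->valve->core->t: bottleneck 3. Total 5.
No augmenting path remains in the residual graph.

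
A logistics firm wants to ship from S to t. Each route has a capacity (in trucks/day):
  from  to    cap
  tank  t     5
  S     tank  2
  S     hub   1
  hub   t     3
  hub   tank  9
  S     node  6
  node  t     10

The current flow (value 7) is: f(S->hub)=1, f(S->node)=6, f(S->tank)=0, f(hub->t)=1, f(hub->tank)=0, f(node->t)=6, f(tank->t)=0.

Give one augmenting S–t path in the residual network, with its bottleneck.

Residual along S->tank->t: S->tank: 2, tank->t: 5.
Bottleneck = min = 2.

S->tank->t, bottleneck 2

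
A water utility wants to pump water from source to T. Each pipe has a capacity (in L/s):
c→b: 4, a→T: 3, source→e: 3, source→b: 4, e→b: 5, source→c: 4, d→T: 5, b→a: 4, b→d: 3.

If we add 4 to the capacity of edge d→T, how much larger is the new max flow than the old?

0

Original max flow = 6.
Edge d→T does not cross the min cut (source side {a, b, c, e, source}), so extra capacity there cannot help.
New max flow = 6. Increase = 0.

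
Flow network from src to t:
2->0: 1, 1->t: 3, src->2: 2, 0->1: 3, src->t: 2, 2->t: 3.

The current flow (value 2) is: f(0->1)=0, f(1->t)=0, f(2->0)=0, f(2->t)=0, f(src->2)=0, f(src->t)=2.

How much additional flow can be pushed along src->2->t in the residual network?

Residual capacities along the path: src->2: 2, 2->t: 3.
Minimum is 2.

2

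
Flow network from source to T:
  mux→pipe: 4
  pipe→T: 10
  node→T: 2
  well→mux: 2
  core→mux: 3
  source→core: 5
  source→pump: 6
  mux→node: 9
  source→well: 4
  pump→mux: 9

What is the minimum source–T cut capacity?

6

Max flow = 6 (via 2 augmenting paths).
In the residual at optimum, the set reachable from source is {core, mux, node, pump, source, well}.
Cut edges: mux→pipe (cap 4), node→T (cap 2). Sum = 6.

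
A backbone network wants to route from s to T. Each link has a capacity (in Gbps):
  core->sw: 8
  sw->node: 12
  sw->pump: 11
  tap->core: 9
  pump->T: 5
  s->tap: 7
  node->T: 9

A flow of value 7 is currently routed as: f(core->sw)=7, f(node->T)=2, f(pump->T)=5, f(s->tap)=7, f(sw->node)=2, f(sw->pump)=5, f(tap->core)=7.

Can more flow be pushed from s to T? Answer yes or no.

Residual reachable from s: {s}; T is not reachable.
Saturated cut: s->tap with total capacity 7 = current flow value. Flow is maximum.

No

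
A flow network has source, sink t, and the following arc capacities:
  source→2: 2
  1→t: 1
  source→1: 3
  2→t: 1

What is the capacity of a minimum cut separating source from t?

Max flow = 2 (via 2 augmenting paths).
In the residual at optimum, the set reachable from source is {1, 2, source}.
Cut edges: 1→t (cap 1), 2→t (cap 1). Sum = 2.

2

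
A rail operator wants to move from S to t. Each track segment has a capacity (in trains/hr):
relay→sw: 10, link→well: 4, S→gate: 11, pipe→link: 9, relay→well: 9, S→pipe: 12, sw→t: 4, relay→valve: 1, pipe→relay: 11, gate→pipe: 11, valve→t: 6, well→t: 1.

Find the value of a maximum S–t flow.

Augment S→pipe→relay→sw→t: bottleneck 4. Total 4.
Augment S→pipe→relay→well→t: bottleneck 1. Total 5.
Augment S→pipe→relay→valve→t: bottleneck 1. Total 6.
No augmenting path remains in the residual graph.

6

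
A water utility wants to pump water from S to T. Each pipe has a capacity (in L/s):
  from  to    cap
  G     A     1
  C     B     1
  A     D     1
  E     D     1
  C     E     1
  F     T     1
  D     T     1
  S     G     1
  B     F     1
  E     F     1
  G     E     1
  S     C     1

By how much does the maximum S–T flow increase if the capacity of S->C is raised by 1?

0

Original max flow = 2.
Even with extra capacity on S->C, another cut of capacity 2 remains binding.
New max flow = 2. Increase = 0.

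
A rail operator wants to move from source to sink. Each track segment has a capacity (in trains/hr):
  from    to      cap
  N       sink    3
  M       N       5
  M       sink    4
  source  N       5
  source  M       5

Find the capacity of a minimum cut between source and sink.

7

Max flow = 7 (via 2 augmenting paths).
In the residual at optimum, the set reachable from source is {M, N, source}.
Cut edges: M→sink (cap 4), N→sink (cap 3). Sum = 7.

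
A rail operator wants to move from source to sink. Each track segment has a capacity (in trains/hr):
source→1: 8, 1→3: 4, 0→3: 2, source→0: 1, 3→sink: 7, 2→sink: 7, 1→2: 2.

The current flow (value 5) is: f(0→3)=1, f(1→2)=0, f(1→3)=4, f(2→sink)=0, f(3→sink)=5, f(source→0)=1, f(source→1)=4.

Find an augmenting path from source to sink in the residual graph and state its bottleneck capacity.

Residual along source→1→2→sink: source→1: 4, 1→2: 2, 2→sink: 7.
Bottleneck = min = 2.

source→1→2→sink, bottleneck 2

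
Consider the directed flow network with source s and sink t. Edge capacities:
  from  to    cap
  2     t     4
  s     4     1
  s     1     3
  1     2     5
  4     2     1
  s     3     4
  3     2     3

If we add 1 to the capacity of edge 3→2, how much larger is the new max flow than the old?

Original max flow = 4.
Edge 3→2 does not cross the min cut (source side {1, 2, 3, 4, s}), so extra capacity there cannot help.
New max flow = 4. Increase = 0.

0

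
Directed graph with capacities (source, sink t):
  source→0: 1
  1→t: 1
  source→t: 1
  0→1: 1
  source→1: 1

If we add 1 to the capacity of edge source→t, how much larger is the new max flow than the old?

1

Original max flow = 2.
After raising cap(source→t), augmenting paths through that edge carry 1 more unit.
New max flow = 3. Increase = 1.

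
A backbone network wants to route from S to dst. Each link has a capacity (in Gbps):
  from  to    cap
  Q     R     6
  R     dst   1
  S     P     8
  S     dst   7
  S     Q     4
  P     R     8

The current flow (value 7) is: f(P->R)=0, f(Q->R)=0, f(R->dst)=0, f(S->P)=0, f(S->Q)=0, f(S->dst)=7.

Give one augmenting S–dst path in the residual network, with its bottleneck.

S->P->R->dst, bottleneck 1

Residual along S->P->R->dst: S->P: 8, P->R: 8, R->dst: 1.
Bottleneck = min = 1.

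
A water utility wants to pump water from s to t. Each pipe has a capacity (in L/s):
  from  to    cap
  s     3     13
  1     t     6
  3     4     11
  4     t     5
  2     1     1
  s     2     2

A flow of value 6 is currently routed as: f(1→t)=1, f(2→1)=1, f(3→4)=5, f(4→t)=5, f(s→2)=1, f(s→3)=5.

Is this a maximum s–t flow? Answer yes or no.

Yes

Residual reachable from s: {2, 3, 4, s}; t is not reachable.
Saturated cut: 2→1, 4→t with total capacity 6 = current flow value. Flow is maximum.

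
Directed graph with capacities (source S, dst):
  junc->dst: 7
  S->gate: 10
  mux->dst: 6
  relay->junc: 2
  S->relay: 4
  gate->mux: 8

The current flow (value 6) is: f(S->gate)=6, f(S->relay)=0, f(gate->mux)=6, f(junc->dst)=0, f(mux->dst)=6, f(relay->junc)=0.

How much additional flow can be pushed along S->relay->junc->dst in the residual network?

Residual capacities along the path: S->relay: 4, relay->junc: 2, junc->dst: 7.
Minimum is 2.

2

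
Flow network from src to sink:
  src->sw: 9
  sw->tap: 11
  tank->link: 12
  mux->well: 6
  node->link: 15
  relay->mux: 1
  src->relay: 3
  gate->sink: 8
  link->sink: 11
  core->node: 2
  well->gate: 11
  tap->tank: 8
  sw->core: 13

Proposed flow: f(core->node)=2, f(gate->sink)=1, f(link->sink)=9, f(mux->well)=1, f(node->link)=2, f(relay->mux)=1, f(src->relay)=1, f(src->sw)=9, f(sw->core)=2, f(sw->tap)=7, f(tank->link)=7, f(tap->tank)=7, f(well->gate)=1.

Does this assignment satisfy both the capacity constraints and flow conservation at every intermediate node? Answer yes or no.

Every edge has 0 ≤ f(e) ≤ cap(e).
At each intermediate node, inflow equals outflow.

Yes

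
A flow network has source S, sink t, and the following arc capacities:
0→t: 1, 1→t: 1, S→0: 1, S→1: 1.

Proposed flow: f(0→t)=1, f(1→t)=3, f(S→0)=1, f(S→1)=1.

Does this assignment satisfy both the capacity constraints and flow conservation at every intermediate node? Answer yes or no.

No

Capacity violated on 1→t: flow 3 > capacity 1.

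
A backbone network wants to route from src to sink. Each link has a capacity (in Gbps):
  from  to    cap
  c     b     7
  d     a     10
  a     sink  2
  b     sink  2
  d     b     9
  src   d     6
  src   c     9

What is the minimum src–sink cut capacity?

Max flow = 4 (via 2 augmenting paths).
In the residual at optimum, the set reachable from src is {a, b, c, d, src}.
Cut edges: b→sink (cap 2), a→sink (cap 2). Sum = 4.

4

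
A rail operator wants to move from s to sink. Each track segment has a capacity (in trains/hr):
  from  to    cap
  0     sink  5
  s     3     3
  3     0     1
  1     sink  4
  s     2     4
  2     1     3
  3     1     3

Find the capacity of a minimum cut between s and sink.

5

Max flow = 5 (via 3 augmenting paths).
In the residual at optimum, the set reachable from s is {1, 2, 3, s}.
Cut edges: 3->0 (cap 1), 1->sink (cap 4). Sum = 5.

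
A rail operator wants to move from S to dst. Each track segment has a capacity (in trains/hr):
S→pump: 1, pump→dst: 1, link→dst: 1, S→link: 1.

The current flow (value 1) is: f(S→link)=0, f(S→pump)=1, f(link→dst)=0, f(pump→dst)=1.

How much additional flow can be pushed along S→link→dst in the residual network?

1

Residual capacities along the path: S→link: 1, link→dst: 1.
Minimum is 1.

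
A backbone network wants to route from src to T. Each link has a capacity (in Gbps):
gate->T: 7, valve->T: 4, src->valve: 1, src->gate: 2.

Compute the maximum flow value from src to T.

3

Augment src->valve->T: bottleneck 1. Total 1.
Augment src->gate->T: bottleneck 2. Total 3.
No augmenting path remains in the residual graph.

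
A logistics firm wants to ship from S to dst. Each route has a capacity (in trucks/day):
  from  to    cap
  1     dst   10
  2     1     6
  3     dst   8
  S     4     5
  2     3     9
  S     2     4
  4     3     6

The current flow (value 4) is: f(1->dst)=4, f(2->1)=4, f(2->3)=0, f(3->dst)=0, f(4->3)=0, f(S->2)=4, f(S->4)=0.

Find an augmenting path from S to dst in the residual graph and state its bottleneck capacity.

S->4->3->dst, bottleneck 5

Residual along S->4->3->dst: S->4: 5, 4->3: 6, 3->dst: 8.
Bottleneck = min = 5.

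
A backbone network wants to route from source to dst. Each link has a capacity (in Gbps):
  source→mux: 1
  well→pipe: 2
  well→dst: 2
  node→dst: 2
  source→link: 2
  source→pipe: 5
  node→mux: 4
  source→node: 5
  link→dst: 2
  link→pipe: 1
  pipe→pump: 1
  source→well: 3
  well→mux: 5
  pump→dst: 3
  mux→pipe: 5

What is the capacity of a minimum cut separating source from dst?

Max flow = 7 (via 4 augmenting paths).
In the residual at optimum, the set reachable from source is {mux, node, pipe, source, well}.
Cut edges: source→link (cap 2), well→dst (cap 2), node→dst (cap 2), pipe→pump (cap 1). Sum = 7.

7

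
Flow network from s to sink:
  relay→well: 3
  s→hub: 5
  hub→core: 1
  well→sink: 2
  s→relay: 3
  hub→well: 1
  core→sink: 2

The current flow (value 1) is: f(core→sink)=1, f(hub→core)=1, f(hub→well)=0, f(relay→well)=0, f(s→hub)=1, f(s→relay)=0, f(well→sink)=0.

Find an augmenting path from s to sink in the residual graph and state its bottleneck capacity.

s→hub→well→sink, bottleneck 1

Residual along s→hub→well→sink: s→hub: 4, hub→well: 1, well→sink: 2.
Bottleneck = min = 1.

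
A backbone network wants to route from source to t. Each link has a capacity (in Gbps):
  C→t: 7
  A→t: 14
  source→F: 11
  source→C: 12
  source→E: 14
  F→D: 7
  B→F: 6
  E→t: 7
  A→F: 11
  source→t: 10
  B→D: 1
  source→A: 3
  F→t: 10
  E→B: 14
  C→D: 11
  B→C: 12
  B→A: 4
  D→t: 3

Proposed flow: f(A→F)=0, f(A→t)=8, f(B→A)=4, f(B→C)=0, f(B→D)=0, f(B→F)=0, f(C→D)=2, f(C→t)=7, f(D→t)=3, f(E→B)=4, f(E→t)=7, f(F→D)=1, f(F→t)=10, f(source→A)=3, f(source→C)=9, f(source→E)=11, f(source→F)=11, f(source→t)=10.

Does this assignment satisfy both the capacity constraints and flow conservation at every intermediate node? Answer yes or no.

No

Conservation fails at A: inflow 7 ≠ outflow 8.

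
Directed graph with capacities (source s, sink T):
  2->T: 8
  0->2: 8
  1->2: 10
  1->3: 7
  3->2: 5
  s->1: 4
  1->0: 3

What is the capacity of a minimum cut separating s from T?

Max flow = 4 (via 1 augmenting path).
In the residual at optimum, the set reachable from s is {s}.
Cut edges: s->1 (cap 4). Sum = 4.

4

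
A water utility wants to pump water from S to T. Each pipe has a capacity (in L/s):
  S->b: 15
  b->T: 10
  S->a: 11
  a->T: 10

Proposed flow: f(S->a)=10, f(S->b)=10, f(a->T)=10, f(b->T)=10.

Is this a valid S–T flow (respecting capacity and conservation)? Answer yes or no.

Every edge has 0 ≤ f(e) ≤ cap(e).
At each intermediate node, inflow equals outflow.

Yes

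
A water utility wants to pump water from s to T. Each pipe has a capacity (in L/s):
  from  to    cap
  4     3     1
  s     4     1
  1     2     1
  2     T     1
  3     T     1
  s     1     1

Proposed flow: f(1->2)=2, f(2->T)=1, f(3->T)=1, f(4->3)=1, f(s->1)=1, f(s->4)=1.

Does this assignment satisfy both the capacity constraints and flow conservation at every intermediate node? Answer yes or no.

Capacity violated on 1->2: flow 2 > capacity 1.

No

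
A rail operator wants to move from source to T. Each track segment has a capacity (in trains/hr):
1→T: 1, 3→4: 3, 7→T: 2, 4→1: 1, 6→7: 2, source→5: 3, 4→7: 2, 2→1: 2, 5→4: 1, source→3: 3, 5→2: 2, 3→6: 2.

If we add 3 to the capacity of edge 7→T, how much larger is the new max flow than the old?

Original max flow = 3.
After raising cap(7→T), augmenting paths through that edge carry 2 more units.
New max flow = 5. Increase = 2.

2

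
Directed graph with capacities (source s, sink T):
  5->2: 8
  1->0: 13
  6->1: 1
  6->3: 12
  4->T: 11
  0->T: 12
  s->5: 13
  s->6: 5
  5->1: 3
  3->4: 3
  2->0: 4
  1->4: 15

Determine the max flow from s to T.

Augment s->6->3->4->T: bottleneck 3. Total 3.
Augment s->6->1->4->T: bottleneck 1. Total 4.
Augment s->5->1->4->T: bottleneck 3. Total 7.
Augment s->5->2->0->T: bottleneck 4. Total 11.
No augmenting path remains in the residual graph.

11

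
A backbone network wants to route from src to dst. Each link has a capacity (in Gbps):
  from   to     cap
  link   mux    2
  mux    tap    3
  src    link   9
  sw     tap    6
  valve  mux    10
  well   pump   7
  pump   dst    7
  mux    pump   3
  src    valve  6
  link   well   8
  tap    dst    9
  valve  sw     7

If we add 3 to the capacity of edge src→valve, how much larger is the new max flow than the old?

1

Original max flow = 15.
After raising cap(src→valve), augmenting paths through that edge carry 1 more unit.
New max flow = 16. Increase = 1.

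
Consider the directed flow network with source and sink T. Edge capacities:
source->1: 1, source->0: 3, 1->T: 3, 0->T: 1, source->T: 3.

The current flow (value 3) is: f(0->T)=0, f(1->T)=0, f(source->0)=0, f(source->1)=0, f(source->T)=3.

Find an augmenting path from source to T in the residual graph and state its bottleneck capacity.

Residual along source->0->T: source->0: 3, 0->T: 1.
Bottleneck = min = 1.

source->0->T, bottleneck 1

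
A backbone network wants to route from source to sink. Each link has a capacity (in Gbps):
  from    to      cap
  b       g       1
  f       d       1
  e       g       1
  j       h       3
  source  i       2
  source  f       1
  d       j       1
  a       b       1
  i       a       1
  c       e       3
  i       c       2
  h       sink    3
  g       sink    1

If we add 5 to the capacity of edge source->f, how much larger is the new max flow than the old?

0

Original max flow = 2.
Even with extra capacity on source->f, another cut of capacity 2 remains binding.
New max flow = 2. Increase = 0.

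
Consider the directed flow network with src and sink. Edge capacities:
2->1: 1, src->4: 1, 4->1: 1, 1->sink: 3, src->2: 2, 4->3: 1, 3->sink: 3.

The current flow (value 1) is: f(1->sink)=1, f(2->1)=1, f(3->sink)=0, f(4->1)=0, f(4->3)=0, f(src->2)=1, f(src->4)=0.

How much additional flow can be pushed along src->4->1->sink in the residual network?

Residual capacities along the path: src->4: 1, 4->1: 1, 1->sink: 2.
Minimum is 1.

1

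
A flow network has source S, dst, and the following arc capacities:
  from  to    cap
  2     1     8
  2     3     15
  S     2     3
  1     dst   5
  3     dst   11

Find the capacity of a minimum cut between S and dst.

Max flow = 3 (via 1 augmenting path).
In the residual at optimum, the set reachable from S is {S}.
Cut edges: S→2 (cap 3). Sum = 3.

3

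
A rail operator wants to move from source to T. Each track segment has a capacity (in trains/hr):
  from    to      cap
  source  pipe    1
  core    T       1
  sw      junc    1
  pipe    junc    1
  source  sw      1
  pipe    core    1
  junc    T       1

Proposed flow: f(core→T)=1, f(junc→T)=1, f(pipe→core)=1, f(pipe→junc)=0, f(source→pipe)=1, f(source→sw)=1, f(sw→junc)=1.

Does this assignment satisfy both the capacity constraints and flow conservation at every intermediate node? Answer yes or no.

Every edge has 0 ≤ f(e) ≤ cap(e).
At each intermediate node, inflow equals outflow.

Yes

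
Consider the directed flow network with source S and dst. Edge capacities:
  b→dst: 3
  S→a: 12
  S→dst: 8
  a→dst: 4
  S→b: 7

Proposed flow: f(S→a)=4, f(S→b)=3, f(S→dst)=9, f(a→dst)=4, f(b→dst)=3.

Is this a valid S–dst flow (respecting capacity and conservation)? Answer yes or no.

No

Capacity violated on S→dst: flow 9 > capacity 8.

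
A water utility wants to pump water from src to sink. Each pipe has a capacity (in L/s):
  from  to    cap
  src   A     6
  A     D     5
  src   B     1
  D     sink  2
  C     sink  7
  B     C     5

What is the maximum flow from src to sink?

Augment src->A->D->sink: bottleneck 2. Total 2.
Augment src->B->C->sink: bottleneck 1. Total 3.
No augmenting path remains in the residual graph.

3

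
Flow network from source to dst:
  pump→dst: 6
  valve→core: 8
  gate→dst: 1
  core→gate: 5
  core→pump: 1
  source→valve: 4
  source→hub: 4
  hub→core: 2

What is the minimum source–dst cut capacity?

2

Max flow = 2 (via 2 augmenting paths).
In the residual at optimum, the set reachable from source is {core, gate, hub, source, valve}.
Cut edges: core→pump (cap 1), gate→dst (cap 1). Sum = 2.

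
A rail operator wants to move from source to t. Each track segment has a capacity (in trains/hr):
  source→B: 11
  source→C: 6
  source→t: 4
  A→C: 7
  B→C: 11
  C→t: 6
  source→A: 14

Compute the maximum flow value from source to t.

10

Augment source→t: bottleneck 4. Total 4.
Augment source→C→t: bottleneck 6. Total 10.
No augmenting path remains in the residual graph.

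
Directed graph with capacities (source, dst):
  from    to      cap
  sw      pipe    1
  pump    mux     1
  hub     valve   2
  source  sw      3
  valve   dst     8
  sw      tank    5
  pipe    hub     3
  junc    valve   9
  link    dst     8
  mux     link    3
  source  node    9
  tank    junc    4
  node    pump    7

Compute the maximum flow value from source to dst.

4

Augment source→sw→tank→junc→valve→dst: bottleneck 3. Total 3.
Augment source→node→pump→mux→link→dst: bottleneck 1. Total 4.
No augmenting path remains in the residual graph.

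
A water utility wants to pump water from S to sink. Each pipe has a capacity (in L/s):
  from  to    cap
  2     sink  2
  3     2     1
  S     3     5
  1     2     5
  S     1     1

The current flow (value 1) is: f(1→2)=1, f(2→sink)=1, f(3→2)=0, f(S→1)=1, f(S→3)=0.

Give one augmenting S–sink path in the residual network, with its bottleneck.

S→3→2→sink, bottleneck 1

Residual along S→3→2→sink: S→3: 5, 3→2: 1, 2→sink: 1.
Bottleneck = min = 1.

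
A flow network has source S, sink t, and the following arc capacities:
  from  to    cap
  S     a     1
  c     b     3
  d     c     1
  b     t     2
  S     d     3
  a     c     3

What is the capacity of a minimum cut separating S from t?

Max flow = 2 (via 2 augmenting paths).
In the residual at optimum, the set reachable from S is {S, d}.
Cut edges: S→a (cap 1), d→c (cap 1). Sum = 2.

2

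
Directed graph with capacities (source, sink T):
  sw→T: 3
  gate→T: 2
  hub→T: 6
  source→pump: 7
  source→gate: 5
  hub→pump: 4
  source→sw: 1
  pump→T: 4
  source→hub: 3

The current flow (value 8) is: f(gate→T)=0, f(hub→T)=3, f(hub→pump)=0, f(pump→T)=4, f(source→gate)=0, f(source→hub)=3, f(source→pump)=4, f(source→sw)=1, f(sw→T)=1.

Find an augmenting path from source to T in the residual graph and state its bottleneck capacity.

source→gate→T, bottleneck 2

Residual along source→gate→T: source→gate: 5, gate→T: 2.
Bottleneck = min = 2.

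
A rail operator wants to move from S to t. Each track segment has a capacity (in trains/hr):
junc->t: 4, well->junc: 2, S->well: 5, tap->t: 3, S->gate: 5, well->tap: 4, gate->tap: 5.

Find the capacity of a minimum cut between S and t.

Max flow = 5 (via 2 augmenting paths).
In the residual at optimum, the set reachable from S is {S, gate, tap, well}.
Cut edges: well->junc (cap 2), tap->t (cap 3). Sum = 5.

5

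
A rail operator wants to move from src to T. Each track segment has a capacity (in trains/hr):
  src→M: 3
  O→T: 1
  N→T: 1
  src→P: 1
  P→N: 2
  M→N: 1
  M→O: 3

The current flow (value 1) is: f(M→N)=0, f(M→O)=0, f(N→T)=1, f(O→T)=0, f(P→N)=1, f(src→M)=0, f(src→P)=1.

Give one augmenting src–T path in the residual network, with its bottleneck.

Residual along src→M→O→T: src→M: 3, M→O: 3, O→T: 1.
Bottleneck = min = 1.

src→M→O→T, bottleneck 1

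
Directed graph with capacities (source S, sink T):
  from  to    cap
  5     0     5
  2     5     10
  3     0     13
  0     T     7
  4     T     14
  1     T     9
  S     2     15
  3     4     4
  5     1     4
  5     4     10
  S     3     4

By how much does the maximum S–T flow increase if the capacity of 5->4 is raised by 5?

Original max flow = 14.
Edge 5->4 does not cross the min cut (source side {2, S}), so extra capacity there cannot help.
New max flow = 14. Increase = 0.

0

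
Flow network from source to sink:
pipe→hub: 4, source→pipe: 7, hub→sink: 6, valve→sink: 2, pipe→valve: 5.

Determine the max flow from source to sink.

6

Augment source→pipe→hub→sink: bottleneck 4. Total 4.
Augment source→pipe→valve→sink: bottleneck 2. Total 6.
No augmenting path remains in the residual graph.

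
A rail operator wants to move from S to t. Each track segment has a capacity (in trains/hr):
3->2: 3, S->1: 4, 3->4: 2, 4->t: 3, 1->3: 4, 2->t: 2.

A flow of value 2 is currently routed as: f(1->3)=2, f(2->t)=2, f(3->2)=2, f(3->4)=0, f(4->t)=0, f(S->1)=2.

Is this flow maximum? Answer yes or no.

Residual path S->1->3->4->t has bottleneck 2 > 0.
Pushing 2 along it raises the flow to 4, so the given flow is not maximum.

No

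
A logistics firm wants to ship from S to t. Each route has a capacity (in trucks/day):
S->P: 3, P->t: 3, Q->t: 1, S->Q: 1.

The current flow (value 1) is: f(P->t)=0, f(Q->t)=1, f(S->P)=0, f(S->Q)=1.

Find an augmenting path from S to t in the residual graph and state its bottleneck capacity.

S->P->t, bottleneck 3

Residual along S->P->t: S->P: 3, P->t: 3.
Bottleneck = min = 3.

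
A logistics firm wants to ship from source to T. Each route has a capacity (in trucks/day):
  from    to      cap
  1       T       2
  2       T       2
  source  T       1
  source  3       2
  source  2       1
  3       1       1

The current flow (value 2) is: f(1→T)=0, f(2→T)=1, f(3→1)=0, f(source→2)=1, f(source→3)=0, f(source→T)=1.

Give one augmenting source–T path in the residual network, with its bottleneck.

Residual along source→3→1→T: source→3: 2, 3→1: 1, 1→T: 2.
Bottleneck = min = 1.

source→3→1→T, bottleneck 1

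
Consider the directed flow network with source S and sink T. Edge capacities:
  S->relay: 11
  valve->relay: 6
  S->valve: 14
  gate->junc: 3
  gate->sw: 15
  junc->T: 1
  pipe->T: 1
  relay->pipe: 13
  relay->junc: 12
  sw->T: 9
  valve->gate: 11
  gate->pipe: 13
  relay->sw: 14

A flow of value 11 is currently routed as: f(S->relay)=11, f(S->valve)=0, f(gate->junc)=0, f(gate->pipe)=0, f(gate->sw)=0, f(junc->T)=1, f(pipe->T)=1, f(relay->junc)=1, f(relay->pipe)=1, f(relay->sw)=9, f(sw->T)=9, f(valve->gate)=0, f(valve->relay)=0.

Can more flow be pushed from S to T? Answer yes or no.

No

Residual reachable from S: {S, gate, junc, pipe, relay, sw, valve}; T is not reachable.
Saturated cut: pipe->T, sw->T, junc->T with total capacity 11 = current flow value. Flow is maximum.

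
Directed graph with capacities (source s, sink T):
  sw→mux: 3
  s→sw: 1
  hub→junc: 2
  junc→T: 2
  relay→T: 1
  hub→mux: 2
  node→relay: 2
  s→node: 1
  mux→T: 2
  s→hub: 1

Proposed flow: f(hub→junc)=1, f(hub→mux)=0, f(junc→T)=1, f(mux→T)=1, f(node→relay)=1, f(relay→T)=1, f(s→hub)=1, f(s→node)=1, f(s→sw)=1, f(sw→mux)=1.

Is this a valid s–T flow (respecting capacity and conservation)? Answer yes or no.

Every edge has 0 ≤ f(e) ≤ cap(e).
At each intermediate node, inflow equals outflow.

Yes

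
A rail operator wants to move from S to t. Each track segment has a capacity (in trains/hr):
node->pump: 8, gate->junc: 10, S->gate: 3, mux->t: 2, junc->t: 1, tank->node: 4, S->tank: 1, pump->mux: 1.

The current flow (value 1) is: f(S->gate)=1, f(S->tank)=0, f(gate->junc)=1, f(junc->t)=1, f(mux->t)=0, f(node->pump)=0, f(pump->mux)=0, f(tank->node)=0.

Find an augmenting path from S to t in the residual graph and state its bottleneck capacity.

S->tank->node->pump->mux->t, bottleneck 1

Residual along S->tank->node->pump->mux->t: S->tank: 1, tank->node: 4, node->pump: 8, pump->mux: 1, mux->t: 2.
Bottleneck = min = 1.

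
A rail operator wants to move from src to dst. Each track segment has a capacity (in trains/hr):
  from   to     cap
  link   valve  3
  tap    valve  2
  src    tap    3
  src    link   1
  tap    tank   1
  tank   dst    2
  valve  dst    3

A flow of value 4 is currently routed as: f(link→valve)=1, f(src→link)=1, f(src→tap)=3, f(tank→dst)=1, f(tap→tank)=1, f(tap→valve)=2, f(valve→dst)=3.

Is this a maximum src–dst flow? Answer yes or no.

Yes

Residual reachable from src: {src}; dst is not reachable.
Saturated cut: src→link, src→tap with total capacity 4 = current flow value. Flow is maximum.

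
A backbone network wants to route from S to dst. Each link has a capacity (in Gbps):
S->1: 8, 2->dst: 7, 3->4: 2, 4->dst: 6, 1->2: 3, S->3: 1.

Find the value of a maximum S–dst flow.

4

Augment S->3->4->dst: bottleneck 1. Total 1.
Augment S->1->2->dst: bottleneck 3. Total 4.
No augmenting path remains in the residual graph.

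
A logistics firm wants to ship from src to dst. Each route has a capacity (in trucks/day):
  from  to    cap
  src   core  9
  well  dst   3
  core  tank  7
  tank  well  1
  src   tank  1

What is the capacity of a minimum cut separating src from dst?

1

Max flow = 1 (via 1 augmenting path).
In the residual at optimum, the set reachable from src is {core, src, tank}.
Cut edges: tank->well (cap 1). Sum = 1.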